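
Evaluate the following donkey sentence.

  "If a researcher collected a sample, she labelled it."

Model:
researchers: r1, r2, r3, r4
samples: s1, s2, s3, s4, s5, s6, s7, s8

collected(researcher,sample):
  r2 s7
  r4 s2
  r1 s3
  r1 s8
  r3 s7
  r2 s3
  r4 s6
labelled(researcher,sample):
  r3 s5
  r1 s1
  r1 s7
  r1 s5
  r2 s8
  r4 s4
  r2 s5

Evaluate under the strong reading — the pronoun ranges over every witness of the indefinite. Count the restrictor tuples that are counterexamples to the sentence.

"it" takes "a sample" as antecedent — a donkey pronoun bound across the clause boundary.
Strong reading: for every (r,s) with collected(r,s), labelled(r,s).
Restrictor pairs: (r1,s3) ✗  (r1,s8) ✗  (r2,s3) ✗  (r2,s7) ✗  (r3,s7) ✗  (r4,s2) ✗  (r4,s6) ✗
Counterexamples (restrictor pairs failing the scope): 7.

7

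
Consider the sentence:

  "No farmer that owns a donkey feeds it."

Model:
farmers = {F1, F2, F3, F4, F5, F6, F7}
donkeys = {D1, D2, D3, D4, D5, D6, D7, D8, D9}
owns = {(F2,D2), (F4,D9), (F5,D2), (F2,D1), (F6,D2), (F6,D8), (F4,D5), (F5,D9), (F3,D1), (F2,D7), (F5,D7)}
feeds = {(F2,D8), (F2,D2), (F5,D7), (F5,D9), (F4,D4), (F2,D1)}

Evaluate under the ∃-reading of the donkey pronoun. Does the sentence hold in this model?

False

"it" takes "a donkey" as antecedent — a donkey pronoun bound across the clause boundary.
Truth condition: for no (f,d) with owns(f,d) does feeds(f,d) hold.
Restrictor pairs — does the scope hold? (F2,D1):holds  (F2,D2):holds  (F2,D7):fails  (F3,D1):fails  (F4,D5):fails  (F4,D9):fails  (F5,D2):fails  (F5,D7):holds  (F5,D9):holds  (F6,D2):fails  (F6,D8):fails
Scope holds for 4 pair(s), so the sentence is false.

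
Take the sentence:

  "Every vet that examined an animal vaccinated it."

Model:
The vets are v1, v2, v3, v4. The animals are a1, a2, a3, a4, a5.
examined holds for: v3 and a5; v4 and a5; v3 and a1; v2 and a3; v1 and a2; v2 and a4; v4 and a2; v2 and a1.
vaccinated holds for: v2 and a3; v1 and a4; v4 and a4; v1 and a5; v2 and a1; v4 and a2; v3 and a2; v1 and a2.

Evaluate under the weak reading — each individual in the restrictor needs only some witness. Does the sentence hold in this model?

"it" takes "an animal" as antecedent — a donkey pronoun bound across the clause boundary.
Weak reading: every vet v with some examined-animal has at least one examined-animal a such that vaccinated(v,a).
Per vet: v1:✓  v2:✓  v3:✗  v4:✓
v3 has no witness among its examined-animals.

False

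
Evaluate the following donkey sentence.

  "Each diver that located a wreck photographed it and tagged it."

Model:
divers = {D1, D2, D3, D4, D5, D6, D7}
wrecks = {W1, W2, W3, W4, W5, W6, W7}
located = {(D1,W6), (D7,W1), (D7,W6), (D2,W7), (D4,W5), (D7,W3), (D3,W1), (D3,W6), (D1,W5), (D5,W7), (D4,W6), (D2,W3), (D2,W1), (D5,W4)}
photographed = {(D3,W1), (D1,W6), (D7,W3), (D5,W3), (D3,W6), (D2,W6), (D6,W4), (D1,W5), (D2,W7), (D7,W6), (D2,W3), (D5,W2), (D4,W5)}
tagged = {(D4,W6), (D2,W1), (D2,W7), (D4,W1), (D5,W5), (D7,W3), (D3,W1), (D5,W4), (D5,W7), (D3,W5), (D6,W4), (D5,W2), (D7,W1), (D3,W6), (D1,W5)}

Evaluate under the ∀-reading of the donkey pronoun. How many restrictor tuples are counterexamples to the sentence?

"it" takes "a wreck" as antecedent — a donkey pronoun bound across the clause boundary.
Strong reading: for every (d,w) with located(d,w), photographed(d,w) ∧ tagged(d,w).
Restrictor pairs: (D1,W5) ✓  (D1,W6) ✗  (D2,W1) ✗  (D2,W3) ✗  (D2,W7) ✓  (D3,W1) ✓  (D3,W6) ✓  (D4,W5) ✗  (D4,W6) ✗  (D5,W4) ✗  (D5,W7) ✗  (D7,W1) ✗  (D7,W3) ✓  (D7,W6) ✗
Counterexamples (restrictor pairs failing the scope): 9.

9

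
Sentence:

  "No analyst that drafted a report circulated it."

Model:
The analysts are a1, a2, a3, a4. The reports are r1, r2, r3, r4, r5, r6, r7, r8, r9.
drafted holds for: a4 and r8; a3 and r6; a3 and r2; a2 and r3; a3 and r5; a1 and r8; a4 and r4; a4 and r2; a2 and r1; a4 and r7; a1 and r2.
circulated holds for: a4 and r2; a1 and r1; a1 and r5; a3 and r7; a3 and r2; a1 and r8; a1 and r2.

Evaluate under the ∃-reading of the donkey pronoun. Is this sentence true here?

"it" takes "a report" as antecedent — a donkey pronoun bound across the clause boundary.
Truth condition: for no (a,r) with drafted(a,r) does circulated(a,r) hold.
Restrictor pairs — does the scope hold? (a1,r2):holds  (a1,r8):holds  (a2,r1):fails  (a2,r3):fails  (a3,r2):holds  (a3,r5):fails  (a3,r6):fails  (a4,r2):holds  (a4,r4):fails  (a4,r7):fails  (a4,r8):fails
Scope holds for 4 pair(s), so the sentence is false.

False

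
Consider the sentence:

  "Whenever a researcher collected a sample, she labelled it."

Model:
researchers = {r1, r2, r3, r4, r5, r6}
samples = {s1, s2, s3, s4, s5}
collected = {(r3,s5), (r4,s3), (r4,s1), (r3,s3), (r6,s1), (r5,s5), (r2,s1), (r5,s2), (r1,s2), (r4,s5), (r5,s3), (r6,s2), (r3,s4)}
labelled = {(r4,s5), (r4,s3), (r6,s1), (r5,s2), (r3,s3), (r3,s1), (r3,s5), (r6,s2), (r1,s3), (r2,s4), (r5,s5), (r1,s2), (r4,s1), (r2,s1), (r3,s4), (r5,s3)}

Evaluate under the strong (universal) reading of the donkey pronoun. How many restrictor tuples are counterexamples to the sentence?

"it" takes "a sample" as antecedent — a donkey pronoun bound across the clause boundary.
Strong reading: for every (r,s) with collected(r,s), labelled(r,s).
Restrictor pairs: (r1,s2) ✓  (r2,s1) ✓  (r3,s3) ✓  (r3,s4) ✓  (r3,s5) ✓  (r4,s1) ✓  (r4,s3) ✓  (r4,s5) ✓  (r5,s2) ✓  (r5,s3) ✓  (r5,s5) ✓  (r6,s1) ✓  (r6,s2) ✓
Counterexamples (restrictor pairs failing the scope): 0.

0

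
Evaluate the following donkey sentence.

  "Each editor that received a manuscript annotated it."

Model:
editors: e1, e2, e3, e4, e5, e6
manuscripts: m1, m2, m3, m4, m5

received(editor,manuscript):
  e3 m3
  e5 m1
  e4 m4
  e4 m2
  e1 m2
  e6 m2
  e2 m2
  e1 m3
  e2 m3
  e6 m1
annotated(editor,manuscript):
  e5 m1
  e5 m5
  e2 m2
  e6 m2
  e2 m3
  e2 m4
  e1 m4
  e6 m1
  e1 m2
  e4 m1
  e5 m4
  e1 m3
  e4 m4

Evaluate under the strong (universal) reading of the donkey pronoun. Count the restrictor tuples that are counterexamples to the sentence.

2

"it" takes "a manuscript" as antecedent — a donkey pronoun bound across the clause boundary.
Strong reading: for every (e,m) with received(e,m), annotated(e,m).
Restrictor pairs: (e1,m2) ✓  (e1,m3) ✓  (e2,m2) ✓  (e2,m3) ✓  (e3,m3) ✗  (e4,m2) ✗  (e4,m4) ✓  (e5,m1) ✓  (e6,m1) ✓  (e6,m2) ✓
Counterexamples (restrictor pairs failing the scope): 2.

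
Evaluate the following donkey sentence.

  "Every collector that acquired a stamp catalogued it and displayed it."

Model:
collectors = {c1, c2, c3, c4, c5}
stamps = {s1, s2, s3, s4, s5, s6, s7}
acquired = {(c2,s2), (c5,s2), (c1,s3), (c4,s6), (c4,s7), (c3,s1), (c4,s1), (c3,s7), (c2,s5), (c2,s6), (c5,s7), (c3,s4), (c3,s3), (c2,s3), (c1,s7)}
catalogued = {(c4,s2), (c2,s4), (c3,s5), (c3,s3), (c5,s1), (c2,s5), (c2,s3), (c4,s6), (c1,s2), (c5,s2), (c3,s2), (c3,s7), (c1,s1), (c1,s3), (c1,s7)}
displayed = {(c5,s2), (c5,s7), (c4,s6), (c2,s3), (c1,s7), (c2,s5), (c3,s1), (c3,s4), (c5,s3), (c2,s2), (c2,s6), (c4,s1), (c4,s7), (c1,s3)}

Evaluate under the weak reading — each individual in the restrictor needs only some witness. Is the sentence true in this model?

"it" takes "a stamp" as antecedent — a donkey pronoun bound across the clause boundary.
Weak reading: every collector c with some acquired-stamp has at least one acquired-stamp s such that catalogued(c,s) ∧ displayed(c,s).
Per collector: c1:✓  c2:✓  c3:✗  c4:✓  c5:✓
c3 has no witness among its acquired-stamps.

False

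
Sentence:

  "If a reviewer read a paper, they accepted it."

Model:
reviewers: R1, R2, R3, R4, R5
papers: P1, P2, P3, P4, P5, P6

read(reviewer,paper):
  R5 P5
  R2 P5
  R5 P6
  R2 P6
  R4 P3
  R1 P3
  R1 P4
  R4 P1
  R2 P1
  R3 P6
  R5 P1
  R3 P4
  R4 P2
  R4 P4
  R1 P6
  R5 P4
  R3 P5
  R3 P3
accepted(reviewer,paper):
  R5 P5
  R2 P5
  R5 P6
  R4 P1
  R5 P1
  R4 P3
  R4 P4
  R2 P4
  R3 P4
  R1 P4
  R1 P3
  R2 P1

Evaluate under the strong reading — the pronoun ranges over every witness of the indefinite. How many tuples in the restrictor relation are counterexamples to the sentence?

7

"it" takes "a paper" as antecedent — a donkey pronoun bound across the clause boundary.
Strong reading: for every (r,p) with read(r,p), accepted(r,p).
Restrictor pairs: (R1,P3) ✓  (R1,P4) ✓  (R1,P6) ✗  (R2,P1) ✓  (R2,P5) ✓  (R2,P6) ✗  (R3,P3) ✗  (R3,P4) ✓  (R3,P5) ✗  (R3,P6) ✗  (R4,P1) ✓  (R4,P2) ✗  (R4,P3) ✓  (R4,P4) ✓  (R5,P1) ✓  (R5,P4) ✗  (R5,P5) ✓  (R5,P6) ✓
Counterexamples (restrictor pairs failing the scope): 7.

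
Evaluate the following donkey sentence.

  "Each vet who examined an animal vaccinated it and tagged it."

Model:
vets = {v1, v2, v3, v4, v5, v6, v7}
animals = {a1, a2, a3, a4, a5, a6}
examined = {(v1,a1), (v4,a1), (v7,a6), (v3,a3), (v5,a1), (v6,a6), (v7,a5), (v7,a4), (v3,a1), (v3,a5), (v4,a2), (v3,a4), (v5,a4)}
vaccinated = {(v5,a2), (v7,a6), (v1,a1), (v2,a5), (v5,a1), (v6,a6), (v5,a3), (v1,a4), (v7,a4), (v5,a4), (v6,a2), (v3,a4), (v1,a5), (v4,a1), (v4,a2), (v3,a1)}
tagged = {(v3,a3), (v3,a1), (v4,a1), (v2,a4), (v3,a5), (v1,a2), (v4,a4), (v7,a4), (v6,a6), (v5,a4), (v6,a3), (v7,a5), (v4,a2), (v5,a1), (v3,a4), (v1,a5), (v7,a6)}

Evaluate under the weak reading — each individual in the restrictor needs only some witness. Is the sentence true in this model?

False

"it" takes "an animal" as antecedent — a donkey pronoun bound across the clause boundary.
Weak reading: every vet v with some examined-animal has at least one examined-animal a such that vaccinated(v,a) ∧ tagged(v,a).
Per vet: v1:✗  v3:✓  v4:✓  v5:✓  v6:✓  v7:✓
v1 has no witness among its examined-animals.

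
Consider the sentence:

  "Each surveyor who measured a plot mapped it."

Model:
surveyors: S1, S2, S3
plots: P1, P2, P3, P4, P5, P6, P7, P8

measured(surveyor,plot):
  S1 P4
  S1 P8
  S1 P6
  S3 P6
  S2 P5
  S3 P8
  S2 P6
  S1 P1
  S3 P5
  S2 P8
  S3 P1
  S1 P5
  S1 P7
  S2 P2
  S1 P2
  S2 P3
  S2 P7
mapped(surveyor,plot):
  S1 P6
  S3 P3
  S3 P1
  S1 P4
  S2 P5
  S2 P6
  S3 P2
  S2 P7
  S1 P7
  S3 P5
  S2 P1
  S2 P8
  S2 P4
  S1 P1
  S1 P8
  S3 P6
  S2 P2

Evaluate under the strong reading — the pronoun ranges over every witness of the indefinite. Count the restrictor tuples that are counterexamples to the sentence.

"it" takes "a plot" as antecedent — a donkey pronoun bound across the clause boundary.
Strong reading: for every (s,p) with measured(s,p), mapped(s,p).
Restrictor pairs: (S1,P1) ✓  (S1,P2) ✗  (S1,P4) ✓  (S1,P5) ✗  (S1,P6) ✓  (S1,P7) ✓  (S1,P8) ✓  (S2,P2) ✓  (S2,P3) ✗  (S2,P5) ✓  (S2,P6) ✓  (S2,P7) ✓  (S2,P8) ✓  (S3,P1) ✓  (S3,P5) ✓  (S3,P6) ✓  (S3,P8) ✗
Counterexamples (restrictor pairs failing the scope): 4.

4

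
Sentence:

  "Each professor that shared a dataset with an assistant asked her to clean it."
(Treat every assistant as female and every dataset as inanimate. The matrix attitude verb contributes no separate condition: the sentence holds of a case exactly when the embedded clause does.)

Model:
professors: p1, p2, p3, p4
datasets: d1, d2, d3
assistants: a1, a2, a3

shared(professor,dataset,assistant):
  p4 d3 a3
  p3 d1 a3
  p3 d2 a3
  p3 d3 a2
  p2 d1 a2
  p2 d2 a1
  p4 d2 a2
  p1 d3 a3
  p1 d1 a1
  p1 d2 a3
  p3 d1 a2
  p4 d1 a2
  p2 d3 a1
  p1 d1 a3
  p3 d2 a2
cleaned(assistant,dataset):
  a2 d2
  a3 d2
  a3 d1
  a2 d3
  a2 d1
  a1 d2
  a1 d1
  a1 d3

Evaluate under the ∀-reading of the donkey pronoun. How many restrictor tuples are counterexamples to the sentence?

"her" takes "an assistant" as antecedent and "it" takes "a dataset"; both are donkey pronouns co-varying with the restrictor.
Strong reading: for every (p,d,a) with shared(p,d,a), cleaned(a,d).
Restrictor triples: (p1,d1,a1)→cleaned(a1,d1) ✓  (p1,d1,a3)→cleaned(a3,d1) ✓  (p1,d2,a3)→cleaned(a3,d2) ✓  (p1,d3,a3)→cleaned(a3,d3) ✗  (p2,d1,a2)→cleaned(a2,d1) ✓  (p2,d2,a1)→cleaned(a1,d2) ✓  (p2,d3,a1)→cleaned(a1,d3) ✓  (p3,d1,a2)→cleaned(a2,d1) ✓  (p3,d1,a3)→cleaned(a3,d1) ✓  (p3,d2,a2)→cleaned(a2,d2) ✓  (p3,d2,a3)→cleaned(a3,d2) ✓  (p3,d3,a2)→cleaned(a2,d3) ✓  (p4,d1,a2)→cleaned(a2,d1) ✓  (p4,d2,a2)→cleaned(a2,d2) ✓  (p4,d3,a3)→cleaned(a3,d3) ✗
Counterexamples (restrictor triples failing the scope): 2.

2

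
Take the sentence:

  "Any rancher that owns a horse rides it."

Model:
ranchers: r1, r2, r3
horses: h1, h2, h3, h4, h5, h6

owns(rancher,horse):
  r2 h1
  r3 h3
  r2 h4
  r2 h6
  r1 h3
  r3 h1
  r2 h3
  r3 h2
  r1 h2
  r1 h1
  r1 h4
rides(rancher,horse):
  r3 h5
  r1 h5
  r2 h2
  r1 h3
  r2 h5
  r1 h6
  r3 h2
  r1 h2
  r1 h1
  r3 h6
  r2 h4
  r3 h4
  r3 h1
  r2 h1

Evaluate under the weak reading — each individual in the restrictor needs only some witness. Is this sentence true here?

True

"it" takes "a horse" as antecedent — a donkey pronoun bound across the clause boundary.
Weak reading: every rancher r with some owns-horse has at least one owns-horse h such that rides(r,h).
Per rancher: r1:✓  r2:✓  r3:✓
Every rancher in the restrictor has a witness.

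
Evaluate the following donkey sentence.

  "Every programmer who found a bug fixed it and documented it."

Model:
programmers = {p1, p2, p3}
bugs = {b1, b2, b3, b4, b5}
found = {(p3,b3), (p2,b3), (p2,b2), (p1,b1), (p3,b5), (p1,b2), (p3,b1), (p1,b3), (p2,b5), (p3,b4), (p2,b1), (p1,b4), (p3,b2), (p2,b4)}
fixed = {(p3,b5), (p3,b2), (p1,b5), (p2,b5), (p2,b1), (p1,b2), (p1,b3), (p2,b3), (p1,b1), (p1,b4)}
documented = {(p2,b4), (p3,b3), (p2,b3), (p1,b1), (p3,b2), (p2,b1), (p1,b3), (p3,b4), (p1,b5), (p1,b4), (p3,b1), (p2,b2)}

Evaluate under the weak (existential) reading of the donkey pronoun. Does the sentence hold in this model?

True

"it" takes "a bug" as antecedent — a donkey pronoun bound across the clause boundary.
Weak reading: every programmer p with some found-bug has at least one found-bug b such that fixed(p,b) ∧ documented(p,b).
Per programmer: p1:✓  p2:✓  p3:✓
Every programmer in the restrictor has a witness.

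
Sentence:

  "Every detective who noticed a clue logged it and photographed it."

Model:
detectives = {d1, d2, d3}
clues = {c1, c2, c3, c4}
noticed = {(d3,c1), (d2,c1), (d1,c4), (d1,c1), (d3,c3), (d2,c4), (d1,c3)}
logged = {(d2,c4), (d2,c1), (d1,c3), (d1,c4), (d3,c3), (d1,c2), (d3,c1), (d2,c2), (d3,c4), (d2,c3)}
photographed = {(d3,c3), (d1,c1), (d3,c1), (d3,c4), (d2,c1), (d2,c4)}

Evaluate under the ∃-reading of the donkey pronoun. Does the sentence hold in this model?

False

"it" takes "a clue" as antecedent — a donkey pronoun bound across the clause boundary.
Weak reading: every detective d with some noticed-clue has at least one noticed-clue c such that logged(d,c) ∧ photographed(d,c).
Per detective: d1:✗  d2:✓  d3:✓
d1 has no witness among its noticed-clues.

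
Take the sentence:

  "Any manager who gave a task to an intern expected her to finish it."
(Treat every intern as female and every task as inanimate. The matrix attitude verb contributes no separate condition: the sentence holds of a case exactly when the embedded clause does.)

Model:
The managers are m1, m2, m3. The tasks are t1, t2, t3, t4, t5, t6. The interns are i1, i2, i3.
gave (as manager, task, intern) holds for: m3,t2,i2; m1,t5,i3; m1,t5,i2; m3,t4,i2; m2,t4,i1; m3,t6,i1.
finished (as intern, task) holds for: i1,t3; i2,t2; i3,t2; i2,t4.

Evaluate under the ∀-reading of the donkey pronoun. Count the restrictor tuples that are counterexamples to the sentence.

4

"her" takes "an intern" as antecedent and "it" takes "a task"; both are donkey pronouns co-varying with the restrictor.
Strong reading: for every (m,t,i) with gave(m,t,i), finished(i,t).
Restrictor triples: (m1,t5,i2)→finished(i2,t5) ✗  (m1,t5,i3)→finished(i3,t5) ✗  (m2,t4,i1)→finished(i1,t4) ✗  (m3,t2,i2)→finished(i2,t2) ✓  (m3,t4,i2)→finished(i2,t4) ✓  (m3,t6,i1)→finished(i1,t6) ✗
Counterexamples (restrictor triples failing the scope): 4.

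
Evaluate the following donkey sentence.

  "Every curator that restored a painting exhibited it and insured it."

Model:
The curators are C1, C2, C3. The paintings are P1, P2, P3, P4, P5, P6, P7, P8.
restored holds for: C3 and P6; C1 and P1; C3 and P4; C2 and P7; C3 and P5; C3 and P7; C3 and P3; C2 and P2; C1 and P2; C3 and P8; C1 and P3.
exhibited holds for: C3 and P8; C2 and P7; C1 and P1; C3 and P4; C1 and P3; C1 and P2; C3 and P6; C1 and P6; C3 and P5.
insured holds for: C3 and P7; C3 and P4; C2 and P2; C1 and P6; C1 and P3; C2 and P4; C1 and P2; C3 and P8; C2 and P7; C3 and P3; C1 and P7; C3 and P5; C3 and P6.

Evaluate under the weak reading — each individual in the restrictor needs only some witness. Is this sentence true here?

True

"it" takes "a painting" as antecedent — a donkey pronoun bound across the clause boundary.
Weak reading: every curator c with some restored-painting has at least one restored-painting p such that exhibited(c,p) ∧ insured(c,p).
Per curator: C1:✓  C2:✓  C3:✓
Every curator in the restrictor has a witness.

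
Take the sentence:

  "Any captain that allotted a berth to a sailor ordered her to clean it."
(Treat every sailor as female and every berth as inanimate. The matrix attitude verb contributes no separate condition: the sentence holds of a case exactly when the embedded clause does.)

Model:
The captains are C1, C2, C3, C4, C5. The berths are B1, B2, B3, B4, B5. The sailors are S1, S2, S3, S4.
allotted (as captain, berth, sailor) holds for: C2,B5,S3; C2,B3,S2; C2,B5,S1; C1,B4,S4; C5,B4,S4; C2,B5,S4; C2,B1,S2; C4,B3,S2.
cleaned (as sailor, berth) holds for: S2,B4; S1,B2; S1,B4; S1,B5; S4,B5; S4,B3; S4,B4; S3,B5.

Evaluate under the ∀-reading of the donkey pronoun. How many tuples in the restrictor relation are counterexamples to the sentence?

"her" takes "a sailor" as antecedent and "it" takes "a berth"; both are donkey pronouns co-varying with the restrictor.
Strong reading: for every (c,b,s) with allotted(c,b,s), cleaned(s,b).
Restrictor triples: (C1,B4,S4)→cleaned(S4,B4) ✓  (C2,B1,S2)→cleaned(S2,B1) ✗  (C2,B3,S2)→cleaned(S2,B3) ✗  (C2,B5,S1)→cleaned(S1,B5) ✓  (C2,B5,S3)→cleaned(S3,B5) ✓  (C2,B5,S4)→cleaned(S4,B5) ✓  (C4,B3,S2)→cleaned(S2,B3) ✗  (C5,B4,S4)→cleaned(S4,B4) ✓
Counterexamples (restrictor triples failing the scope): 3.

3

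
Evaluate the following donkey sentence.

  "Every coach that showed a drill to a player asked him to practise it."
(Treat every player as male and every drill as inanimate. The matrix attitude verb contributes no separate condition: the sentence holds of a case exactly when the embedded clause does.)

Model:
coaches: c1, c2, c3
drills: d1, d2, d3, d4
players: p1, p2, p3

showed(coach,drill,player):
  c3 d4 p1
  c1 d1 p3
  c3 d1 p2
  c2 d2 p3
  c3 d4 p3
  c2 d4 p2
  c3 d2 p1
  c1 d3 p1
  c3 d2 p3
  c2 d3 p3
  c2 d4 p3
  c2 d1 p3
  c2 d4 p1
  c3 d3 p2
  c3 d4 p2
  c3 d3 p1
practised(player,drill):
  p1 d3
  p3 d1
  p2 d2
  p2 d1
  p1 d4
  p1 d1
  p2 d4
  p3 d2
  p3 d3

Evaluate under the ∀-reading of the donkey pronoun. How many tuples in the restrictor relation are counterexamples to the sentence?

"him" takes "a player" as antecedent and "it" takes "a drill"; both are donkey pronouns co-varying with the restrictor.
Strong reading: for every (c,d,p) with showed(c,d,p), practised(p,d).
Restrictor triples: (c1,d1,p3)→practised(p3,d1) ✓  (c1,d3,p1)→practised(p1,d3) ✓  (c2,d1,p3)→practised(p3,d1) ✓  (c2,d2,p3)→practised(p3,d2) ✓  (c2,d3,p3)→practised(p3,d3) ✓  (c2,d4,p1)→practised(p1,d4) ✓  (c2,d4,p2)→practised(p2,d4) ✓  (c2,d4,p3)→practised(p3,d4) ✗  (c3,d1,p2)→practised(p2,d1) ✓  (c3,d2,p1)→practised(p1,d2) ✗  (c3,d2,p3)→practised(p3,d2) ✓  (c3,d3,p1)→practised(p1,d3) ✓  (c3,d3,p2)→practised(p2,d3) ✗  (c3,d4,p1)→practised(p1,d4) ✓  (c3,d4,p2)→practised(p2,d4) ✓  (c3,d4,p3)→practised(p3,d4) ✗
Counterexamples (restrictor triples failing the scope): 4.

4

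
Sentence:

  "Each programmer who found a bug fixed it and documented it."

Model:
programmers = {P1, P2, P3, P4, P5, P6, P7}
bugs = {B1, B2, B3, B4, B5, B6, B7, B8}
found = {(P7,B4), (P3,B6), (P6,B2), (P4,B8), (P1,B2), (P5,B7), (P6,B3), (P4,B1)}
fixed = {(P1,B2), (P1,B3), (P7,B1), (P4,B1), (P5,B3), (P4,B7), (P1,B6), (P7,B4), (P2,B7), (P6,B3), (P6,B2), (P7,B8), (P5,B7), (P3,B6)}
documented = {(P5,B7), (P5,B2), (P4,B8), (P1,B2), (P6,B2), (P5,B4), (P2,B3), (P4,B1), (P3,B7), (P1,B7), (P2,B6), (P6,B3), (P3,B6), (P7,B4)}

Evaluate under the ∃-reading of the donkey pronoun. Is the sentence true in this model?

True

"it" takes "a bug" as antecedent — a donkey pronoun bound across the clause boundary.
Weak reading: every programmer p with some found-bug has at least one found-bug b such that fixed(p,b) ∧ documented(p,b).
Per programmer: P1:✓  P3:✓  P4:✓  P5:✓  P6:✓  P7:✓
Every programmer in the restrictor has a witness.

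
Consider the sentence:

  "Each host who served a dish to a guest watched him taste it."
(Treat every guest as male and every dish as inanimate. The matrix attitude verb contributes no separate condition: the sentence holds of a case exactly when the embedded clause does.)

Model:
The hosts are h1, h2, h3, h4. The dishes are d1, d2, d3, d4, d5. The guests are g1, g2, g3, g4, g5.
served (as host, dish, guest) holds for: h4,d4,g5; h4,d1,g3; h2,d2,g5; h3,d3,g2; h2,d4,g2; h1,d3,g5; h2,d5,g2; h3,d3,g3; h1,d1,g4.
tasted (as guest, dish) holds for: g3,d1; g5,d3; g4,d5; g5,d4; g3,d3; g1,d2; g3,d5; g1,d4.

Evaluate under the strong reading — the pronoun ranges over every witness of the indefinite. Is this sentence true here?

False

"him" takes "a guest" as antecedent and "it" takes "a dish"; both are donkey pronouns co-varying with the restrictor.
Strong reading: for every (h,d,g) with served(h,d,g), tasted(g,d).
Restrictor triples: (h1,d1,g4)→tasted(g4,d1) ✗  (h1,d3,g5)→tasted(g5,d3) ✓  (h2,d2,g5)→tasted(g5,d2) ✗  (h2,d4,g2)→tasted(g2,d4) ✗  (h2,d5,g2)→tasted(g2,d5) ✗  (h3,d3,g2)→tasted(g2,d3) ✗  (h3,d3,g3)→tasted(g3,d3) ✓  (h4,d1,g3)→tasted(g3,d1) ✓  (h4,d4,g5)→tasted(g5,d4) ✓
Counterexample: (h1,d1,g4) — tasted(g4,d1) does not hold.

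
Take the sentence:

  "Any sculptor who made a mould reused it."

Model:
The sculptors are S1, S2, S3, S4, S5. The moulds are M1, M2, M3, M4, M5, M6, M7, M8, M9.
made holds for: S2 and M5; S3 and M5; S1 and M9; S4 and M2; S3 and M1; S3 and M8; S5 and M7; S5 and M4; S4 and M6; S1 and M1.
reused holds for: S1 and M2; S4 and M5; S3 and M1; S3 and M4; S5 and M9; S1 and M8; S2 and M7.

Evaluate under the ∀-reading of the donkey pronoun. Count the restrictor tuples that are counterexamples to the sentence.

9

"it" takes "a mould" as antecedent — a donkey pronoun bound across the clause boundary.
Strong reading: for every (s,m) with made(s,m), reused(s,m).
Restrictor pairs: (S1,M1) ✗  (S1,M9) ✗  (S2,M5) ✗  (S3,M1) ✓  (S3,M5) ✗  (S3,M8) ✗  (S4,M2) ✗  (S4,M6) ✗  (S5,M4) ✗  (S5,M7) ✗
Counterexamples (restrictor pairs failing the scope): 9.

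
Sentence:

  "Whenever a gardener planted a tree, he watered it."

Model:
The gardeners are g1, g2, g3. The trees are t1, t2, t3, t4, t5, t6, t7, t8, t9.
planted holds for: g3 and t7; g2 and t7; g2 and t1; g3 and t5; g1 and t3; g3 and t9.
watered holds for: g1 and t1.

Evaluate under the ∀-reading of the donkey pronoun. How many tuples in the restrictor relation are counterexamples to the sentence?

6

"it" takes "a tree" as antecedent — a donkey pronoun bound across the clause boundary.
Strong reading: for every (g,t) with planted(g,t), watered(g,t).
Restrictor pairs: (g1,t3) ✗  (g2,t1) ✗  (g2,t7) ✗  (g3,t5) ✗  (g3,t7) ✗  (g3,t9) ✗
Counterexamples (restrictor pairs failing the scope): 6.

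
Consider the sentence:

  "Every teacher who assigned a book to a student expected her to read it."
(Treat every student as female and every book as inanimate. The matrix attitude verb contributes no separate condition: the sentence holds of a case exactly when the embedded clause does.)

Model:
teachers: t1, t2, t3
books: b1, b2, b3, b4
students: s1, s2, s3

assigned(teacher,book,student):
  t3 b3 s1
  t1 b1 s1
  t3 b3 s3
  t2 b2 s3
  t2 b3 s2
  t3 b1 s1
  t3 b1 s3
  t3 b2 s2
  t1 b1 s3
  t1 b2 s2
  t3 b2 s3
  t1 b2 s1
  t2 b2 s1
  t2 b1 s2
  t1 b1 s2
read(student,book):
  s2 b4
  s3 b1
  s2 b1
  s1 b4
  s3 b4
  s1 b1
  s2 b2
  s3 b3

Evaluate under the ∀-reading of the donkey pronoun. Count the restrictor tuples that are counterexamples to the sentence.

"her" takes "a student" as antecedent and "it" takes "a book"; both are donkey pronouns co-varying with the restrictor.
Strong reading: for every (t,b,s) with assigned(t,b,s), read(s,b).
Restrictor triples: (t1,b1,s1)→read(s1,b1) ✓  (t1,b1,s2)→read(s2,b1) ✓  (t1,b1,s3)→read(s3,b1) ✓  (t1,b2,s1)→read(s1,b2) ✗  (t1,b2,s2)→read(s2,b2) ✓  (t2,b1,s2)→read(s2,b1) ✓  (t2,b2,s1)→read(s1,b2) ✗  (t2,b2,s3)→read(s3,b2) ✗  (t2,b3,s2)→read(s2,b3) ✗  (t3,b1,s1)→read(s1,b1) ✓  (t3,b1,s3)→read(s3,b1) ✓  (t3,b2,s2)→read(s2,b2) ✓  (t3,b2,s3)→read(s3,b2) ✗  (t3,b3,s1)→read(s1,b3) ✗  (t3,b3,s3)→read(s3,b3) ✓
Counterexamples (restrictor triples failing the scope): 6.

6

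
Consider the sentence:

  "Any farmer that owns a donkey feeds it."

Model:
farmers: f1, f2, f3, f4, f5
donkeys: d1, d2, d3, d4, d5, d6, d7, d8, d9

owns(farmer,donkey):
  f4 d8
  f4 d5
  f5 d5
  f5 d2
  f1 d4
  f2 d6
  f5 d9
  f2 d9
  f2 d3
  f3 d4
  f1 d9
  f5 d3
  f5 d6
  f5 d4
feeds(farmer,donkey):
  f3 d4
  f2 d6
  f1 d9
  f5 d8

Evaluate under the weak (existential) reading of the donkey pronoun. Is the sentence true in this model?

False

"it" takes "a donkey" as antecedent — a donkey pronoun bound across the clause boundary.
Weak reading: every farmer f with some owns-donkey has at least one owns-donkey d such that feeds(f,d).
Per farmer: f1:✓  f2:✓  f3:✓  f4:✗  f5:✗
f4 has no witness among its owns-donkeys.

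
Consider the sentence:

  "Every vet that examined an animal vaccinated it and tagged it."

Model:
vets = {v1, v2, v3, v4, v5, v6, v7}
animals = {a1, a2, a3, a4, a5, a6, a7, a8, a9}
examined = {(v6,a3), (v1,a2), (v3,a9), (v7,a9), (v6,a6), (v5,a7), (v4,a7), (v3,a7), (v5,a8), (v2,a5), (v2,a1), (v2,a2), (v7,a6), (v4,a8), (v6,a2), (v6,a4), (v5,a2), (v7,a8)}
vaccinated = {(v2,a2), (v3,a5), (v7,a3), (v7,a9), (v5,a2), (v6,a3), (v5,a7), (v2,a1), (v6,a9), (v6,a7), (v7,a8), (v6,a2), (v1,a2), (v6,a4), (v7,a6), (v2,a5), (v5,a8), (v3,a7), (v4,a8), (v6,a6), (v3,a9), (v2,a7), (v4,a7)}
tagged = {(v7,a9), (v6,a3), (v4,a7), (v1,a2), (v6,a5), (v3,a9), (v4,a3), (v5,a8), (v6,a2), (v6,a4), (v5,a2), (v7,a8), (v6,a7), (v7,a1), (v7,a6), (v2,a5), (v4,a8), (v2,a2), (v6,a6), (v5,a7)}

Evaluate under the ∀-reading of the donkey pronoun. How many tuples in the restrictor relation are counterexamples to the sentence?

"it" takes "an animal" as antecedent — a donkey pronoun bound across the clause boundary.
Strong reading: for every (v,a) with examined(v,a), vaccinated(v,a) ∧ tagged(v,a).
Restrictor pairs: (v1,a2) ✓  (v2,a1) ✗  (v2,a2) ✓  (v2,a5) ✓  (v3,a7) ✗  (v3,a9) ✓  (v4,a7) ✓  (v4,a8) ✓  (v5,a2) ✓  (v5,a7) ✓  (v5,a8) ✓  (v6,a2) ✓  (v6,a3) ✓  (v6,a4) ✓  (v6,a6) ✓  (v7,a6) ✓  (v7,a8) ✓  (v7,a9) ✓
Counterexamples (restrictor pairs failing the scope): 2.

2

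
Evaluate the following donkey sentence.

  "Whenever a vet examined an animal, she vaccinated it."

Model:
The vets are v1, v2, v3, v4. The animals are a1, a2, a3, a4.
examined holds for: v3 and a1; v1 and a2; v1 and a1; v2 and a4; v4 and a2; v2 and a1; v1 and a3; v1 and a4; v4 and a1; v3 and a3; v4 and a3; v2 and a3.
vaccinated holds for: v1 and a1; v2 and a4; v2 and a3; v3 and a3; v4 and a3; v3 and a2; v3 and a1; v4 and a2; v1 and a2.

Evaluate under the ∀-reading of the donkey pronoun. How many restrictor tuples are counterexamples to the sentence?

4

"it" takes "an animal" as antecedent — a donkey pronoun bound across the clause boundary.
Strong reading: for every (v,a) with examined(v,a), vaccinated(v,a).
Restrictor pairs: (v1,a1) ✓  (v1,a2) ✓  (v1,a3) ✗  (v1,a4) ✗  (v2,a1) ✗  (v2,a3) ✓  (v2,a4) ✓  (v3,a1) ✓  (v3,a3) ✓  (v4,a1) ✗  (v4,a2) ✓  (v4,a3) ✓
Counterexamples (restrictor pairs failing the scope): 4.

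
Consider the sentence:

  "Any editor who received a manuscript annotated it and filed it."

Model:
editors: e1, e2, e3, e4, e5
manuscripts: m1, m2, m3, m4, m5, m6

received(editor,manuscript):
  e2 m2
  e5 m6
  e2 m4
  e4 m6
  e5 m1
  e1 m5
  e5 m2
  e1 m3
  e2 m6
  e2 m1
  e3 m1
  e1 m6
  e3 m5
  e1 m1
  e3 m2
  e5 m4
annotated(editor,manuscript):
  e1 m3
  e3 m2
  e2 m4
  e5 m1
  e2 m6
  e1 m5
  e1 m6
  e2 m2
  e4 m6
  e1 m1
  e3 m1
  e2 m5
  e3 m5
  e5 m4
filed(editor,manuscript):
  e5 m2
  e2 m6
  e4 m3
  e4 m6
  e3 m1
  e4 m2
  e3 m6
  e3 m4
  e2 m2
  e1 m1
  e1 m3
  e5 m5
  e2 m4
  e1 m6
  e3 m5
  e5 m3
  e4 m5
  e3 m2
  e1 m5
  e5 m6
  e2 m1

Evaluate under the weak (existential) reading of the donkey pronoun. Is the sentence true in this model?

"it" takes "a manuscript" as antecedent — a donkey pronoun bound across the clause boundary.
Weak reading: every editor e with some received-manuscript has at least one received-manuscript m such that annotated(e,m) ∧ filed(e,m).
Per editor: e1:✓  e2:✓  e3:✓  e4:✓  e5:✗
e5 has no witness among its received-manuscripts.

False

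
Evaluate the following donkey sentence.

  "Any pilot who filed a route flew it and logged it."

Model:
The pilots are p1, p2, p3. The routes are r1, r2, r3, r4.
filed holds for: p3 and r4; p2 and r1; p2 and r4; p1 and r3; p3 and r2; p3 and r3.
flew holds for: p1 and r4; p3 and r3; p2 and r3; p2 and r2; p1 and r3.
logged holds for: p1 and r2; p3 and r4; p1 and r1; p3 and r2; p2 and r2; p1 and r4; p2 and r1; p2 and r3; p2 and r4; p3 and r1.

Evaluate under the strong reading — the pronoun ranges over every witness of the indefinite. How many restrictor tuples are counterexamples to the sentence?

"it" takes "a route" as antecedent — a donkey pronoun bound across the clause boundary.
Strong reading: for every (p,r) with filed(p,r), flew(p,r) ∧ logged(p,r).
Restrictor pairs: (p1,r3) ✗  (p2,r1) ✗  (p2,r4) ✗  (p3,r2) ✗  (p3,r3) ✗  (p3,r4) ✗
Counterexamples (restrictor pairs failing the scope): 6.

6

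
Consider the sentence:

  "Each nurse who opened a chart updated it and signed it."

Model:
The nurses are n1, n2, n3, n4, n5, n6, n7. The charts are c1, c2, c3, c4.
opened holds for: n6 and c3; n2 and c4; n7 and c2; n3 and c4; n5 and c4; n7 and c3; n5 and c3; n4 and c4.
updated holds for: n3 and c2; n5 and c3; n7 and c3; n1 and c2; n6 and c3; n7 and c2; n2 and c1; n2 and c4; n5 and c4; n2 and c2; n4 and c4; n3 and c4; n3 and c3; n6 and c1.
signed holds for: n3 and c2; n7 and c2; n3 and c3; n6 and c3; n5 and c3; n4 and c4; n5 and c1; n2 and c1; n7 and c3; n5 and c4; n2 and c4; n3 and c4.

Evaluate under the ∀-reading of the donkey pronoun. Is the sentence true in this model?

"it" takes "a chart" as antecedent — a donkey pronoun bound across the clause boundary.
Strong reading: for every (n,c) with opened(n,c), updated(n,c) ∧ signed(n,c).
Restrictor pairs: (n2,c4) ✓  (n3,c4) ✓  (n4,c4) ✓  (n5,c3) ✓  (n5,c4) ✓  (n6,c3) ✓  (n7,c2) ✓  (n7,c3) ✓
Every restrictor pair satisfies the scope.

True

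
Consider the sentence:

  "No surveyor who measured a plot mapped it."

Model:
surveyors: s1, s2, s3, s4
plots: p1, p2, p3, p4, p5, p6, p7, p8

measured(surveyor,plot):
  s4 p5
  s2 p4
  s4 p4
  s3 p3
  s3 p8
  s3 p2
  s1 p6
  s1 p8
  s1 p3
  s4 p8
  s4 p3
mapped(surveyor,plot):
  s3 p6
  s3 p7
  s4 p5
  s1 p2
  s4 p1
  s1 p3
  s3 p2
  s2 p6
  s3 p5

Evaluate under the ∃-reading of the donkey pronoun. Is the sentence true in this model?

False

"it" takes "a plot" as antecedent — a donkey pronoun bound across the clause boundary.
Truth condition: for no (s,p) with measured(s,p) does mapped(s,p) hold.
Restrictor pairs — does the scope hold? (s1,p3):holds  (s1,p6):fails  (s1,p8):fails  (s2,p4):fails  (s3,p2):holds  (s3,p3):fails  (s3,p8):fails  (s4,p3):fails  (s4,p4):fails  (s4,p5):holds  (s4,p8):fails
Scope holds for 3 pair(s), so the sentence is false.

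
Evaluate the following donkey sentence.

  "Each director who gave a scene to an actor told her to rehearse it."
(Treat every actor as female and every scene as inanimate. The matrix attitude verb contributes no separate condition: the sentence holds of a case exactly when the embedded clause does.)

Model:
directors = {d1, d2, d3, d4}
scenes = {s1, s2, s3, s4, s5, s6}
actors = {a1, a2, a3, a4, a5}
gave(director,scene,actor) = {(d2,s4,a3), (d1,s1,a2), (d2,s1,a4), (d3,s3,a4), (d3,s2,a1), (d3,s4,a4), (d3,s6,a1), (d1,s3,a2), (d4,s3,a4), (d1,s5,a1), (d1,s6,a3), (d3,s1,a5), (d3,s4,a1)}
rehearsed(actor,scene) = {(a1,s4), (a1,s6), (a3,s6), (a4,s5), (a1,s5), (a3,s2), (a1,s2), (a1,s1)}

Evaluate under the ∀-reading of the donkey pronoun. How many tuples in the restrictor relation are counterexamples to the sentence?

"her" takes "an actor" as antecedent and "it" takes "a scene"; both are donkey pronouns co-varying with the restrictor.
Strong reading: for every (d,s,a) with gave(d,s,a), rehearsed(a,s).
Restrictor triples: (d1,s1,a2)→rehearsed(a2,s1) ✗  (d1,s3,a2)→rehearsed(a2,s3) ✗  (d1,s5,a1)→rehearsed(a1,s5) ✓  (d1,s6,a3)→rehearsed(a3,s6) ✓  (d2,s1,a4)→rehearsed(a4,s1) ✗  (d2,s4,a3)→rehearsed(a3,s4) ✗  (d3,s1,a5)→rehearsed(a5,s1) ✗  (d3,s2,a1)→rehearsed(a1,s2) ✓  (d3,s3,a4)→rehearsed(a4,s3) ✗  (d3,s4,a1)→rehearsed(a1,s4) ✓  (d3,s4,a4)→rehearsed(a4,s4) ✗  (d3,s6,a1)→rehearsed(a1,s6) ✓  (d4,s3,a4)→rehearsed(a4,s3) ✗
Counterexamples (restrictor triples failing the scope): 8.

8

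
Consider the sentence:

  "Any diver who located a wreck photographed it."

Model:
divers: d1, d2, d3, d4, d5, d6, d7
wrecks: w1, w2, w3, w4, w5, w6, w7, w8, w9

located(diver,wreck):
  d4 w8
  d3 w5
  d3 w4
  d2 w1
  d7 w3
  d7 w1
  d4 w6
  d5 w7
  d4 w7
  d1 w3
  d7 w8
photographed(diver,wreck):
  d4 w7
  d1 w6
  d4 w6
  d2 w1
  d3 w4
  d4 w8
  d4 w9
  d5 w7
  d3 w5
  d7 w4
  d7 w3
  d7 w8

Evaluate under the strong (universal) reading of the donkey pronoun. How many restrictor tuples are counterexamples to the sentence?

"it" takes "a wreck" as antecedent — a donkey pronoun bound across the clause boundary.
Strong reading: for every (d,w) with located(d,w), photographed(d,w).
Restrictor pairs: (d1,w3) ✗  (d2,w1) ✓  (d3,w4) ✓  (d3,w5) ✓  (d4,w6) ✓  (d4,w7) ✓  (d4,w8) ✓  (d5,w7) ✓  (d7,w1) ✗  (d7,w3) ✓  (d7,w8) ✓
Counterexamples (restrictor pairs failing the scope): 2.

2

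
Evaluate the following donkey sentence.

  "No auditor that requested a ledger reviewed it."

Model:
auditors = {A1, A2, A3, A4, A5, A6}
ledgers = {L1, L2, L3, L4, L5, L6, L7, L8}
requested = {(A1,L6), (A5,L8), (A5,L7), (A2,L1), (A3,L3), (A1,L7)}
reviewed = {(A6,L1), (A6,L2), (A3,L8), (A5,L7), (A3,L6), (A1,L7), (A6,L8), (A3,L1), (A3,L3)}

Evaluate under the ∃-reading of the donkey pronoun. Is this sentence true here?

False

"it" takes "a ledger" as antecedent — a donkey pronoun bound across the clause boundary.
Truth condition: for no (a,l) with requested(a,l) does reviewed(a,l) hold.
Restrictor pairs — does the scope hold? (A1,L6):fails  (A1,L7):holds  (A2,L1):fails  (A3,L3):holds  (A5,L7):holds  (A5,L8):fails
Scope holds for 3 pair(s), so the sentence is false.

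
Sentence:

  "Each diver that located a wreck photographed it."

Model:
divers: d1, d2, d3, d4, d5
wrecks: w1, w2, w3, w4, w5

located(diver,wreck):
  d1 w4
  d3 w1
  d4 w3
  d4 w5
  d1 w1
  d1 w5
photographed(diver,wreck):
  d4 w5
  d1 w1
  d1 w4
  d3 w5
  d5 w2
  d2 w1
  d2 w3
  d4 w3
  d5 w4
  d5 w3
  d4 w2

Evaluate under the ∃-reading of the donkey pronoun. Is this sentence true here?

False

"it" takes "a wreck" as antecedent — a donkey pronoun bound across the clause boundary.
Weak reading: every diver d with some located-wreck has at least one located-wreck w such that photographed(d,w).
Per diver: d1:✓  d3:✗  d4:✓
d3 has no witness among its located-wrecks.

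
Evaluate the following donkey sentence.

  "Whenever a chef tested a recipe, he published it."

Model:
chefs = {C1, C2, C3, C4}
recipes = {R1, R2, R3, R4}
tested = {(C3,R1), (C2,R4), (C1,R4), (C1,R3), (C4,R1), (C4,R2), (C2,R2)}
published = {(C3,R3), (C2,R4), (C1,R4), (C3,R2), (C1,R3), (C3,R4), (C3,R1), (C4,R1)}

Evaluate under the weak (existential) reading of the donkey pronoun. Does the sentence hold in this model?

"it" takes "a recipe" as antecedent — a donkey pronoun bound across the clause boundary.
Weak reading: every chef c with some tested-recipe has at least one tested-recipe r such that published(c,r).
Per chef: C1:✓  C2:✓  C3:✓  C4:✓
Every chef in the restrictor has a witness.

True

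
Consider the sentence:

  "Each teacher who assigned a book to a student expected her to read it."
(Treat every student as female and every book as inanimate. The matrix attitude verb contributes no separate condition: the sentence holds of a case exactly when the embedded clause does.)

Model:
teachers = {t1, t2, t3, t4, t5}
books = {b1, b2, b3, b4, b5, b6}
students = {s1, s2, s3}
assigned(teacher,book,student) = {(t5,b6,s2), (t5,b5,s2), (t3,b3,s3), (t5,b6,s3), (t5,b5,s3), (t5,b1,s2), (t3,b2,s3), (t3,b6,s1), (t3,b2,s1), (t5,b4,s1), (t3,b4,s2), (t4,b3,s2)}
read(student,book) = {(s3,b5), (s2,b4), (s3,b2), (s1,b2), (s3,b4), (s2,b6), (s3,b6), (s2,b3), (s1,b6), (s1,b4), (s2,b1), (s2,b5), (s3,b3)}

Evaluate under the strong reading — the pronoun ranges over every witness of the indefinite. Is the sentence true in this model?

"her" takes "a student" as antecedent and "it" takes "a book"; both are donkey pronouns co-varying with the restrictor.
Strong reading: for every (t,b,s) with assigned(t,b,s), read(s,b).
Restrictor triples: (t3,b2,s1)→read(s1,b2) ✓  (t3,b2,s3)→read(s3,b2) ✓  (t3,b3,s3)→read(s3,b3) ✓  (t3,b4,s2)→read(s2,b4) ✓  (t3,b6,s1)→read(s1,b6) ✓  (t4,b3,s2)→read(s2,b3) ✓  (t5,b1,s2)→read(s2,b1) ✓  (t5,b4,s1)→read(s1,b4) ✓  (t5,b5,s2)→read(s2,b5) ✓  (t5,b5,s3)→read(s3,b5) ✓  (t5,b6,s2)→read(s2,b6) ✓  (t5,b6,s3)→read(s3,b6) ✓
Every restrictor triple satisfies the scope.

True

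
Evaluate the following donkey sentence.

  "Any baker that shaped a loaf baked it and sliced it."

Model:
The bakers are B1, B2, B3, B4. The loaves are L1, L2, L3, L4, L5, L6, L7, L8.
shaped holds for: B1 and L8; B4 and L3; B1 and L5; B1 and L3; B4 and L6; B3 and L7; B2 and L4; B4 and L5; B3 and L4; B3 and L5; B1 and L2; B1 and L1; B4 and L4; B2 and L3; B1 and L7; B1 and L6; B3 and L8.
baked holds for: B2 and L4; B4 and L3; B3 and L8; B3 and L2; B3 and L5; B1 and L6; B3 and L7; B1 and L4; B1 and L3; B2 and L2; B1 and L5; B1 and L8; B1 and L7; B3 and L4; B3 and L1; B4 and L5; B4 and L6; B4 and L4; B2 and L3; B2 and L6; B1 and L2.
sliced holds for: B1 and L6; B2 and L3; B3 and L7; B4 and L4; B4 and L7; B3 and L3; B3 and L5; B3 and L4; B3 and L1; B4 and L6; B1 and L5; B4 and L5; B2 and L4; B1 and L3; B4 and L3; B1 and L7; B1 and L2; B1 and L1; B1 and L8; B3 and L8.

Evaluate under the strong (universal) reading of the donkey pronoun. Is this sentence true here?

False

"it" takes "a loaf" as antecedent — a donkey pronoun bound across the clause boundary.
Strong reading: for every (b,l) with shaped(b,l), baked(b,l) ∧ sliced(b,l).
Restrictor pairs: (B1,L1) ✗  (B1,L2) ✓  (B1,L3) ✓  (B1,L5) ✓  (B1,L6) ✓  (B1,L7) ✓  (B1,L8) ✓  (B2,L3) ✓  (B2,L4) ✓  (B3,L4) ✓  (B3,L5) ✓  (B3,L7) ✓  (B3,L8) ✓  (B4,L3) ✓  (B4,L4) ✓  (B4,L5) ✓  (B4,L6) ✓
Counterexample: (B1,L1) is in shaped but fails the scope.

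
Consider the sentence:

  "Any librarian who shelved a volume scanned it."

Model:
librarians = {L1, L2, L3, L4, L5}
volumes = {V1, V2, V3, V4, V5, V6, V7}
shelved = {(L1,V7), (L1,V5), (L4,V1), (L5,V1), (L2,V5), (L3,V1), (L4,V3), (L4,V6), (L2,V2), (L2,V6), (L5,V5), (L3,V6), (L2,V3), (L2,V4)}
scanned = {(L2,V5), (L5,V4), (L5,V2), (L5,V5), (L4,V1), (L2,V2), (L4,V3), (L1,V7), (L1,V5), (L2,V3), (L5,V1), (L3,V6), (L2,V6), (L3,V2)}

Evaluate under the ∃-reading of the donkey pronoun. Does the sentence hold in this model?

"it" takes "a volume" as antecedent — a donkey pronoun bound across the clause boundary.
Weak reading: every librarian l with some shelved-volume has at least one shelved-volume v such that scanned(l,v).
Per librarian: L1:✓  L2:✓  L3:✓  L4:✓  L5:✓
Every librarian in the restrictor has a witness.

True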